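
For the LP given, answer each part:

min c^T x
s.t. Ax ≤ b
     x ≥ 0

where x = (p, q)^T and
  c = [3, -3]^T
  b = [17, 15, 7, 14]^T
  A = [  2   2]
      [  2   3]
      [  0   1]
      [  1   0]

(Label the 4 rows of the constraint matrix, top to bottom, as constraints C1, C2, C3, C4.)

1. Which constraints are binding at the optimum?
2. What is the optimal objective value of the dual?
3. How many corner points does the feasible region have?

1. C2, p ≥ 0
2. -15 (by strong duality, equal to the primal optimum)
3. 3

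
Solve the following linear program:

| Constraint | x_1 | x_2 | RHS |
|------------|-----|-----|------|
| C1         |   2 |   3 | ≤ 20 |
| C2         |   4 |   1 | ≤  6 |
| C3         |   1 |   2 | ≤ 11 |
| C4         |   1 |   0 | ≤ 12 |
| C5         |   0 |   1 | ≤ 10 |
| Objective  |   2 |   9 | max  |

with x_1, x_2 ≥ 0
Each vertex is the intersection of two constraint boundaries that also satisfies all remaining constraints:
  x_1 = 0 and x_2 = 0 → (0, 0)
  4x_1 + x_2 = 6 and x_2 = 0 → (1.5, 0)
  4x_1 + x_2 = 6 and x_1 + 2x_2 = 11 → (0.1429, 5.429)
  x_1 + 2x_2 = 11 and x_1 = 0 → (0, 5.5)

Evaluating z = 2x_1 + 9x_2 at each vertex:
  (0, 0): z = 0
  (1.5, 0): z = 3
  (0.1429, 5.429): z = 49.14
  (0, 5.5): z = 49.5

The maximum is at (0, 5.5) with z = 49.5.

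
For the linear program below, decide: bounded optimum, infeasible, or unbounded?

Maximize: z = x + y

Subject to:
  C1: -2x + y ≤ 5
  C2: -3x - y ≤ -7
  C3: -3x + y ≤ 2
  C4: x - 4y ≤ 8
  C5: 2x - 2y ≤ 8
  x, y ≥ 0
Feasible point: (2, 1) satisfies every constraint, so the LP is feasible.
Direction d = (1, 1): for each constraint row a, a·d ≤ 0 —
  (-2)(1) + (1)(1) = -1 ≤ 0
  (-3)(1) + (-1)(1) = -4 ≤ 0
  (-3)(1) + (1)(1) = -2 ≤ 0
  (1)(1) + (-4)(1) = -3 ≤ 0
  (2)(1) + (-2)(1) = 0 ≤ 0
and d ≥ 0, so (2, 1) + t·d stays feasible for every t ≥ 0. Along this ray z = x + y changes by 2 per unit t, so z → +∞.

Unbounded: there is a feasible ray along which z → +∞.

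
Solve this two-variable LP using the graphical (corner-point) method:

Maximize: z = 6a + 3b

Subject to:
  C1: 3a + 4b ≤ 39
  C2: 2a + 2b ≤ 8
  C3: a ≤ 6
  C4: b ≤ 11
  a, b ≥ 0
Each vertex is the intersection of two constraint boundaries that also satisfies all remaining constraints:
  a = 0 and b = 0 → (0, 0)
  2a + 2b = 8 and b = 0 → (4, 0)
  2a + 2b = 8 and a = 0 → (0, 4)

Evaluating z = 6a + 3b at each vertex:
  (0, 0): z = 0
  (4, 0): z = 24
  (0, 4): z = 12

The maximum is at (4, 0) with z = 24.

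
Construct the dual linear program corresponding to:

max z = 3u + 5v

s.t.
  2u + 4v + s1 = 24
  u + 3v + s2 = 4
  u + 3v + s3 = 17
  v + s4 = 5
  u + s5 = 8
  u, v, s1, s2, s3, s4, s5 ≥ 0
Minimize: z = 24y1 + 4y2 + 17y3 + 5y4 + 8y5

Subject to:
  C1: -2y1 - y2 - y3 - y5 ≤ -3
  C2: -4y1 - 3y2 - 3y3 - y4 ≤ -5
  y1, y2, y3, y4, y5 ≥ 0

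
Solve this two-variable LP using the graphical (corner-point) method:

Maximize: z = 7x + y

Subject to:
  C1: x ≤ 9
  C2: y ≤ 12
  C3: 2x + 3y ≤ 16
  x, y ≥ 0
Each vertex is the intersection of two constraint boundaries that also satisfies all remaining constraints:
  x = 0 and y = 0 → (0, 0)
  2x + 3y = 16 and y = 0 → (8, 0)
  2x + 3y = 16 and x = 0 → (0, 5.333)

Evaluating z = 7x + y at each vertex:
  (0, 0): z = 0
  (8, 0): z = 56
  (0, 5.333): z = 5.333

The maximum is at (8, 0) with z = 56.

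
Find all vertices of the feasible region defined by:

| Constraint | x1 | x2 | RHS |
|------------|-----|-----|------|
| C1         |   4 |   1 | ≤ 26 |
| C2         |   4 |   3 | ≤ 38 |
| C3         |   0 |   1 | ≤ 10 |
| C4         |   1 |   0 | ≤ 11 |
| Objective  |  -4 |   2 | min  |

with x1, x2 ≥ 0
Each vertex is the intersection of two constraint boundaries that also satisfies all remaining constraints:
  x1 = 0 and x2 = 0 → (0, 0)
  4x1 + x2 = 26 and x2 = 0 → (6.5, 0)
  4x1 + x2 = 26 and 4x1 + 3x2 = 38 → (5, 6)
  4x1 + 3x2 = 38 and x2 = 10 → (2, 10)
  x2 = 10 and x1 = 0 → (0, 10)

Vertices: (0, 0), (6.5, 0), (5, 6), (2, 10), (0, 10)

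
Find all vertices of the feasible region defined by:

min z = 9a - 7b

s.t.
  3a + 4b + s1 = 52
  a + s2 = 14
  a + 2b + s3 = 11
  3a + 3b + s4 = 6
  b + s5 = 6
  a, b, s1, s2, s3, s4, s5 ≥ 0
Each vertex is the intersection of two constraint boundaries that also satisfies all remaining constraints:
  a = 0 and b = 0 → (0, 0)
  3a + 3b = 6 and b = 0 → (2, 0)
  3a + 3b = 6 and a = 0 → (0, 2)

Vertices: (0, 0), (2, 0), (0, 2)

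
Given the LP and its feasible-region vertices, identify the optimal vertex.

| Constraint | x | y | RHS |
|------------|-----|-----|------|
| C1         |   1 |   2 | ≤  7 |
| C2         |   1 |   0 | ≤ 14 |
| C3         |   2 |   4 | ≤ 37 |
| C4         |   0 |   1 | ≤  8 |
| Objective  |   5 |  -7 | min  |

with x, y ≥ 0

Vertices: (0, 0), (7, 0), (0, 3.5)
Evaluating z = 5x - 7y at each vertex:
  (0, 0): z = 0
  (7, 0): z = 35
  (0, 3.5): z = -24.5

The smallest value is z = -24.5, attained at (0, 3.5).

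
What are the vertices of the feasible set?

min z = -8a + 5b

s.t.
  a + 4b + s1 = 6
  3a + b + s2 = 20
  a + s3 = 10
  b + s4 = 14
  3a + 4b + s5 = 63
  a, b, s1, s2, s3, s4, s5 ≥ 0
Each vertex is the intersection of two constraint boundaries that also satisfies all remaining constraints:
  a = 0 and b = 0 → (0, 0)
  a + 4b = 6 and b = 0 → (6, 0)
  a + 4b = 6 and a = 0 → (0, 1.5)

Vertices: (0, 0), (6, 0), (0, 1.5)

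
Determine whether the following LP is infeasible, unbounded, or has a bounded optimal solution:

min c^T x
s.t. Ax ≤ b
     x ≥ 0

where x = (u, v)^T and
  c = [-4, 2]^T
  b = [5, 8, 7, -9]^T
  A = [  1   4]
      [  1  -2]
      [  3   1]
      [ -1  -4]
One constraint requires u + 4v ≤ 5, while the constraint -u - 4v ≤ -9 is equivalent to u + 4v ≥ 9. Together they would need 9 ≤ u + 4v ≤ 5, which is impossible since 9 > 5. No point satisfies all constraints.

The feasible region is empty; the LP is infeasible.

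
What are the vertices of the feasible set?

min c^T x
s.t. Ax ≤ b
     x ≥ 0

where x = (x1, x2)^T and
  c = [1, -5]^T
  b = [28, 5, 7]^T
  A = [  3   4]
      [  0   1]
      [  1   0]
Each vertex is the intersection of two constraint boundaries that also satisfies all remaining constraints:
  x1 = 0 and x2 = 0 → (0, 0)
  x1 = 7 and x2 = 0 → (7, 0)
  3x1 + 4x2 = 28 and x1 = 7 → (7, 1.75)
  3x1 + 4x2 = 28 and x2 = 5 → (2.667, 5)
  x2 = 5 and x1 = 0 → (0, 5)

Vertices: (0, 0), (7, 0), (7, 1.75), (2.667, 5), (0, 5)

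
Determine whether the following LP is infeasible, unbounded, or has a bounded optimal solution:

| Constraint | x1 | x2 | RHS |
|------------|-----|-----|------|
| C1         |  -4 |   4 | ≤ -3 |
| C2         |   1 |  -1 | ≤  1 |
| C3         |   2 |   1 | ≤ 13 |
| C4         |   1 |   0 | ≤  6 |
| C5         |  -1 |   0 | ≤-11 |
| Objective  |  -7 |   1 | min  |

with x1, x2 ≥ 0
C4 requires x1 ≤ 6, while C5 (-x1 ≤ -11) is equivalent to x1 ≥ 11. Together they would need 11 ≤ x1 ≤ 6, which is impossible since 11 > 6. No point satisfies all constraints.

Infeasible — the constraint set is empty.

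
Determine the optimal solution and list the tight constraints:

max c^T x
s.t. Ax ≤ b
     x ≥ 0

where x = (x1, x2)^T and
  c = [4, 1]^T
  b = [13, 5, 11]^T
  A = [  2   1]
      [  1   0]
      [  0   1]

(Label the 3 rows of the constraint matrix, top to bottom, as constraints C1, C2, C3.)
Optimal: x1 = 5, x2 = 3
Slack at optimum:
  C1: slack = 0 (binding)
  C2: slack = 0 (binding)
  C3: slack = 8
  x1 ≥ 0: x1 = 5
  x2 ≥ 0: x2 = 3
Binding constraints: C1, C2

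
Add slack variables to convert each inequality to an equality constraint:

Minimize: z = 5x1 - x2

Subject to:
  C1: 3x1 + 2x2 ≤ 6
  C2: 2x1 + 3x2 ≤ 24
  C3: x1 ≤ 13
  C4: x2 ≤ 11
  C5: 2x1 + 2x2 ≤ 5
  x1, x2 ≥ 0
min z = 5x1 - x2

s.t.
  3x1 + 2x2 + s1 = 6
  2x1 + 3x2 + s2 = 24
  x1 + s3 = 13
  x2 + s4 = 11
  2x1 + 2x2 + s5 = 5
  x1, x2, s1, s2, s3, s4, s5 ≥ 0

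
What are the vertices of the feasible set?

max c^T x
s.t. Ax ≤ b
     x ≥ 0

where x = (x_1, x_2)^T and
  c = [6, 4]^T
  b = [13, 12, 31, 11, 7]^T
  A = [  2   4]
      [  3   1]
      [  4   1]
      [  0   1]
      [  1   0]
Each vertex is the intersection of two constraint boundaries that also satisfies all remaining constraints:
  x_1 = 0 and x_2 = 0 → (0, 0)
  3x_1 + x_2 = 12 and x_2 = 0 → (4, 0)
  2x_1 + 4x_2 = 13 and 3x_1 + x_2 = 12 → (3.5, 1.5)
  2x_1 + 4x_2 = 13 and x_1 = 0 → (0, 3.25)

Vertices: (0, 0), (4, 0), (3.5, 1.5), (0, 3.25)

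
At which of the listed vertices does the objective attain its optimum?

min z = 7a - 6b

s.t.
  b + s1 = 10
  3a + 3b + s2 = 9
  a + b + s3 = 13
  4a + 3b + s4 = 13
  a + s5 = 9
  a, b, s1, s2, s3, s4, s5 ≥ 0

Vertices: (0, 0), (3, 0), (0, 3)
Evaluating z = 7a - 6b at each vertex:
  (0, 0): z = 0
  (3, 0): z = 21
  (0, 3): z = -18

The smallest value is z = -18, attained at (0, 3).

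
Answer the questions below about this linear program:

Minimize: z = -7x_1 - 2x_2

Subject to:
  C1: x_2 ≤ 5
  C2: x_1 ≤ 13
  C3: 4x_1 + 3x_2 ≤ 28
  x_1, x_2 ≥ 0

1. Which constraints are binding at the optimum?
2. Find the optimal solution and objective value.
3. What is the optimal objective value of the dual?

1. C3, x_2 ≥ 0
2. x_1 = 7, x_2 = 0, z = -49
3. -49 (by strong duality, equal to the primal optimum)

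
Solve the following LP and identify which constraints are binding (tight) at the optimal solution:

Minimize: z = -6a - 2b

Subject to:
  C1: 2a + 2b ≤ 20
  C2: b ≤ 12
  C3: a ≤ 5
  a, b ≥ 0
Optimal: a = 5, b = 5
Slack at optimum:
  C1: slack = 0 (binding)
  C2: slack = 7
  C3: slack = 0 (binding)
  a ≥ 0: a = 5
  b ≥ 0: b = 5
Binding constraints: C1, C3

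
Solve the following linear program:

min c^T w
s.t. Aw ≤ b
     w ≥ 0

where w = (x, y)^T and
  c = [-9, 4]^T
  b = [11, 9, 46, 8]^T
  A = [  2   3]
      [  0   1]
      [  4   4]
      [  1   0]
Each vertex is the intersection of two constraint boundaries that also satisfies all remaining constraints:
  x = 0 and y = 0 → (0, 0)
  2x + 3y = 11 and y = 0 → (5.5, 0)
  2x + 3y = 11 and x = 0 → (0, 3.667)

Evaluating z = -9x + 4y at each vertex:
  (0, 0): z = 0
  (5.5, 0): z = -49.5
  (0, 3.667): z = 14.67

The minimum is at (5.5, 0) with z = -49.5.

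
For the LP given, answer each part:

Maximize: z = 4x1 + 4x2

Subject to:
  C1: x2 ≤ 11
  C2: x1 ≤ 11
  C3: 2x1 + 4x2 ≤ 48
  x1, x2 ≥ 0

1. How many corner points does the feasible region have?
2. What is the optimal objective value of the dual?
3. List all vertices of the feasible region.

1. 5
2. 70 (by strong duality, equal to the primal optimum)
3. (0, 0), (11, 0), (11, 6.5), (2, 11), (0, 11)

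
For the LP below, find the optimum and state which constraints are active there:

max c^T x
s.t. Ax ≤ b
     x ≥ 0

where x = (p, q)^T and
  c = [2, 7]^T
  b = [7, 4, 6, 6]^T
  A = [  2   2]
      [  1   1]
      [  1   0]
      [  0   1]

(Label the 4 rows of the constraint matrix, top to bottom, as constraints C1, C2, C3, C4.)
Optimal: p = 0, q = 3.5
Slack at optimum:
  C1: slack = 0 (binding)
  C2: slack = 0.5
  C3: slack = 6
  C4: slack = 2.5
  p ≥ 0: p = 0 (binding)
  q ≥ 0: q = 3.5
Binding constraints: C1, p ≥ 0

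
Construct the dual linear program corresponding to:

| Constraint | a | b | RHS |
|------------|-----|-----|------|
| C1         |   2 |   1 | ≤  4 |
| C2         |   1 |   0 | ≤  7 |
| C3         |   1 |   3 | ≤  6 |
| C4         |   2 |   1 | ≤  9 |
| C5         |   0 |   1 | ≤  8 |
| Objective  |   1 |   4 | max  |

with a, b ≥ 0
Minimize: z = 4y1 + 7y2 + 6y3 + 9y4 + 8y5

Subject to:
  C1: -2y1 - y2 - y3 - 2y4 ≤ -1
  C2: -y1 - 3y3 - y4 - y5 ≤ -4
  y1, y2, y3, y4, y5 ≥ 0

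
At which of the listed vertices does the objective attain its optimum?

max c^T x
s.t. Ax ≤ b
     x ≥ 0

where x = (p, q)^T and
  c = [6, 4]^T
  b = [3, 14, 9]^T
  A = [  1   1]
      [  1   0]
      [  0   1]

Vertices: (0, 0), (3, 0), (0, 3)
Evaluating z = 6p + 4q at each vertex:
  (0, 0): z = 0
  (3, 0): z = 18
  (0, 3): z = 12

The largest value is z = 18, attained at (3, 0).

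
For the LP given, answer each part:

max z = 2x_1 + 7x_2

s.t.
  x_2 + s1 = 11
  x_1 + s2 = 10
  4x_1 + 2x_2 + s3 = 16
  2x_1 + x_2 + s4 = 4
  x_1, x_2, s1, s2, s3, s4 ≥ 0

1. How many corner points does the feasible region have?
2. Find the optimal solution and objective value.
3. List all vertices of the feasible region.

1. 3
2. x_1 = 0, x_2 = 4, z = 28
3. (0, 0), (2, 0), (0, 4)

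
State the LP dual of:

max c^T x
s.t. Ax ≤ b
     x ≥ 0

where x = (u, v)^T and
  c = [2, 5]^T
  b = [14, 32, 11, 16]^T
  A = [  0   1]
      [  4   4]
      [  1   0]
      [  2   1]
Minimize: z = 14y1 + 32y2 + 11y3 + 16y4

Subject to:
  C1: -4y2 - y3 - 2y4 ≤ -2
  C2: -y1 - 4y2 - y4 ≤ -5
  y1, y2, y3, y4 ≥ 0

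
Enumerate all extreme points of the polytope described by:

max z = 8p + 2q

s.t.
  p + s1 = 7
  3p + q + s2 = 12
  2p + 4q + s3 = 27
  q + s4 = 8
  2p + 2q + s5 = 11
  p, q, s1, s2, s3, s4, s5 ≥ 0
Each vertex is the intersection of two constraint boundaries that also satisfies all remaining constraints:
  p = 0 and q = 0 → (0, 0)
  3p + q = 12 and q = 0 → (4, 0)
  3p + q = 12 and 2p + 2q = 11 → (3.25, 2.25)
  2p + 2q = 11 and p = 0 → (0, 5.5)

Vertices: (0, 0), (4, 0), (3.25, 2.25), (0, 5.5)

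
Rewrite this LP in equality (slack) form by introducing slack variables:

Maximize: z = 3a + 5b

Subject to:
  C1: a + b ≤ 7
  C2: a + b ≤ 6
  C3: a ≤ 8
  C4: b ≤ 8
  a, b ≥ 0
max z = 3a + 5b

s.t.
  a + b + s1 = 7
  a + b + s2 = 6
  a + s3 = 8
  b + s4 = 8
  a, b, s1, s2, s3, s4 ≥ 0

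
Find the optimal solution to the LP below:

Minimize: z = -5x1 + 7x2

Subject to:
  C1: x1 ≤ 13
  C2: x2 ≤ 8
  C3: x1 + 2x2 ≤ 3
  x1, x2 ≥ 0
Each vertex is the intersection of two constraint boundaries that also satisfies all remaining constraints:
  x1 = 0 and x2 = 0 → (0, 0)
  x1 + 2x2 = 3 and x2 = 0 → (3, 0)
  x1 + 2x2 = 3 and x1 = 0 → (0, 1.5)

Evaluating z = -5x1 + 7x2 at each vertex:
  (0, 0): z = 0
  (3, 0): z = -15
  (0, 1.5): z = 10.5

The minimum is at (3, 0) with z = -15.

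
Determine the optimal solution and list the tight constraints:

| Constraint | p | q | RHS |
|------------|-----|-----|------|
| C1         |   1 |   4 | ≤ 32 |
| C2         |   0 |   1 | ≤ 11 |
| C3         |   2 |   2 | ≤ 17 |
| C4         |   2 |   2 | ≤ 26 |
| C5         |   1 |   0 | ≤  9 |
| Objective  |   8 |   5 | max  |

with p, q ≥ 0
Optimal: p = 8.5, q = 0
Binding: C3, q ≥ 0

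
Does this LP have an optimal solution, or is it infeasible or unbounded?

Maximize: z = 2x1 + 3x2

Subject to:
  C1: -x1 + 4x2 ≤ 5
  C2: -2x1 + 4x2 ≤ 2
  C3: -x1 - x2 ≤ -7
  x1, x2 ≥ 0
Feasible point: (5, 2) satisfies every constraint, so the LP is feasible.
Direction d = (1, 0): for each constraint row a, a·d ≤ 0 —
  (-1)(1) + (4)(0) = -1 ≤ 0
  (-2)(1) + (4)(0) = -2 ≤ 0
  (-1)(1) + (-1)(0) = -1 ≤ 0
and d ≥ 0, so (5, 2) + t·d stays feasible for every t ≥ 0. Along this ray z = 2x1 + 3x2 changes by 2 per unit t, so z → +∞.

Unbounded — the objective can increase without bound over the feasible region.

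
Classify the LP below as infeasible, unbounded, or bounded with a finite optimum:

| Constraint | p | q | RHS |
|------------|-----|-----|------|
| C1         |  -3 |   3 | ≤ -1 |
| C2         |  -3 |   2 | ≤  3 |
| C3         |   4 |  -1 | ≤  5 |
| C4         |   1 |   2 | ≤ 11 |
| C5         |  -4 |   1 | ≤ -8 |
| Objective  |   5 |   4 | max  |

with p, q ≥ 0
C3 requires 4p - q ≤ 5, while C5 (-4p + q ≤ -8) is equivalent to 4p - q ≥ 8. Together they would need 8 ≤ 4p - q ≤ 5, which is impossible since 8 > 5. No point satisfies all constraints.

Infeasible: no point satisfies all constraints simultaneously.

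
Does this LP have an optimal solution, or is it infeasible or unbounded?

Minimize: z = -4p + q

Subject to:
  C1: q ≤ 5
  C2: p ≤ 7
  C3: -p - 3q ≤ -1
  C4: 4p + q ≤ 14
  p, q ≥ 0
The point (3.5, 0) satisfies every constraint, so the LP is feasible; the constraints give p ≤ 7 and q ≤ 5, which with p, q ≥ 0 keep the feasible region inside a bounded box. A feasible, bounded LP attains a finite optimum at a vertex.

Bounded optimum: z* = -14 at (3.5, 0).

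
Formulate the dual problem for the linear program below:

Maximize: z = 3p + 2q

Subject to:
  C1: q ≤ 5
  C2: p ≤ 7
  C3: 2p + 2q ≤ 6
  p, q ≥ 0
Minimize: z = 5y1 + 7y2 + 6y3

Subject to:
  C1: -y2 - 2y3 ≤ -3
  C2: -y1 - 2y3 ≤ -2
  y1, y2, y3 ≥ 0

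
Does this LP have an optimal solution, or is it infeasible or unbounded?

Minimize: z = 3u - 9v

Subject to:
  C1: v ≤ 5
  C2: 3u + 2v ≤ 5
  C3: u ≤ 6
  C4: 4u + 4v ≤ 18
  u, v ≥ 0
The point (0, 2.5) satisfies every constraint, so the LP is feasible; the constraints give u ≤ 6 and v ≤ 5, which with u, v ≥ 0 keep the feasible region inside a bounded box. A feasible, bounded LP attains a finite optimum at a vertex.

Evaluating z = 3u - 9v at each vertex:
  (0, 0): z = 0
  (1.667, 0): z = 5
  (0, 2.5): z = -22.5

Bounded optimum: z* = -22.5 at (0, 2.5).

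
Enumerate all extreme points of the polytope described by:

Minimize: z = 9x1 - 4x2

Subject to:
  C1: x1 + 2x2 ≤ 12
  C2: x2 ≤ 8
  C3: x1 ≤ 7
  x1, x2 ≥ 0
Each vertex is the intersection of two constraint boundaries that also satisfies all remaining constraints:
  x1 = 0 and x2 = 0 → (0, 0)
  x1 = 7 and x2 = 0 → (7, 0)
  x1 + 2x2 = 12 and x1 = 7 → (7, 2.5)
  x1 + 2x2 = 12 and x1 = 0 → (0, 6)

Vertices: (0, 0), (7, 0), (7, 2.5), (0, 6)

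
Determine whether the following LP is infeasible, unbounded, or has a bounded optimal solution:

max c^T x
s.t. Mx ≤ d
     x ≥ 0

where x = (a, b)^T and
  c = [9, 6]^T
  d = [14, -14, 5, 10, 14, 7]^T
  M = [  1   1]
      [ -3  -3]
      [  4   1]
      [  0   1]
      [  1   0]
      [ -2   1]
The point (0, 5) satisfies every constraint, so the LP is feasible; the constraints give a ≤ 14 and b ≤ 10, which with a, b ≥ 0 keep the feasible region inside a bounded box. A feasible, bounded LP attains a finite optimum at a vertex.

Evaluating z = 9a + 6b at each vertex:
  (0, 4.667): z = 28
  (0.1111, 4.556): z = 28.33
  (0, 5): z = 30

Bounded optimum: z* = 30 at (0, 5).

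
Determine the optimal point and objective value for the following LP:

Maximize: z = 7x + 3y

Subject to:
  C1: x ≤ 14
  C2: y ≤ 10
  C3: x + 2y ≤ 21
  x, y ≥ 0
x = 14, y = 3.5, z = 108.5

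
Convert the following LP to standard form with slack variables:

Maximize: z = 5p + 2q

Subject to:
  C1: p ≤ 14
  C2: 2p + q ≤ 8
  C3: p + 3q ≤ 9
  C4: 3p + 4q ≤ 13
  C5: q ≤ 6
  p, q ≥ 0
max z = 5p + 2q

s.t.
  p + s1 = 14
  2p + q + s2 = 8
  p + 3q + s3 = 9
  3p + 4q + s4 = 13
  q + s5 = 6
  p, q, s1, s2, s3, s4, s5 ≥ 0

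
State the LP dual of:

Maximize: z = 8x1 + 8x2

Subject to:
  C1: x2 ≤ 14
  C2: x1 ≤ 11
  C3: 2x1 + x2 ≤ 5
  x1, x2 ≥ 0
Minimize: z = 14y1 + 11y2 + 5y3

Subject to:
  C1: -y2 - 2y3 ≤ -8
  C2: -y1 - y3 ≤ -8
  y1, y2, y3 ≥ 0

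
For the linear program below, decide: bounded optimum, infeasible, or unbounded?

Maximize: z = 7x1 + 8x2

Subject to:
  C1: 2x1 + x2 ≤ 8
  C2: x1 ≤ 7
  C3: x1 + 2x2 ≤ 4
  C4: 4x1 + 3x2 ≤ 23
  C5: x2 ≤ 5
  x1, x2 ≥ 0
The point (4, 0) satisfies every constraint, so the LP is feasible; the constraints give x1 ≤ 7 and x2 ≤ 5, which with x1, x2 ≥ 0 keep the feasible region inside a bounded box. A feasible, bounded LP attains a finite optimum at a vertex.

The LP has an optimal solution: (4, 0) with z = 28.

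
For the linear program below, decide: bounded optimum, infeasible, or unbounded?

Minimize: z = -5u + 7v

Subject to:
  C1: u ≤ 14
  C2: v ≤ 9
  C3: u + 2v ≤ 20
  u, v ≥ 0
The point (14, 0) satisfies every constraint, so the LP is feasible; the constraints give u ≤ 14 and v ≤ 9, which with u, v ≥ 0 keep the feasible region inside a bounded box. A feasible, bounded LP attains a finite optimum at a vertex.

Evaluating z = -5u + 7v at each vertex:
  (0, 0): z = 0
  (14, 0): z = -70
  (14, 3): z = -49
  (2, 9): z = 53
  (0, 9): z = 63

Bounded optimum: z* = -70 at (14, 0).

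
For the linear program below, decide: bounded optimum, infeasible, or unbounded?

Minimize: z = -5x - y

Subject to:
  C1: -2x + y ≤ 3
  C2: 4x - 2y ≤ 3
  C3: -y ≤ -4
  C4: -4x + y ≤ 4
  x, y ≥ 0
Feasible point: (1, 4) satisfies every constraint, so the LP is feasible.
Direction d = (1, 2): for each constraint row a, a·d ≤ 0 —
  (-2)(1) + (1)(2) = 0 ≤ 0
  (4)(1) + (-2)(2) = 0 ≤ 0
  (0)(1) + (-1)(2) = -2 ≤ 0
  (-4)(1) + (1)(2) = -2 ≤ 0
and d ≥ 0, so (1, 4) + t·d stays feasible for every t ≥ 0. Along this ray z = -5x - y changes by -7 per unit t, so z → −∞.

Unbounded: there is a feasible ray along which z → −∞.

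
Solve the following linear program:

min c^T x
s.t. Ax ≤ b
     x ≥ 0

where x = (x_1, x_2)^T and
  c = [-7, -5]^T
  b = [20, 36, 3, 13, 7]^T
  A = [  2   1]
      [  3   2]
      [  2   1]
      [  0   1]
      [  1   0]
x_1 = 0, x_2 = 3, z = -15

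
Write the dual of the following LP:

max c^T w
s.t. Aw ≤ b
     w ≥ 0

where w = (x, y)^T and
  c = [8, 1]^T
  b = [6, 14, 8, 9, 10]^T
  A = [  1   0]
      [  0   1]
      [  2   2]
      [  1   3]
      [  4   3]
Minimize: z = 6y1 + 14y2 + 8y3 + 9y4 + 10y5

Subject to:
  C1: -y1 - 2y3 - y4 - 4y5 ≤ -8
  C2: -y2 - 2y3 - 3y4 - 3y5 ≤ -1
  y1, y2, y3, y4, y5 ≥ 0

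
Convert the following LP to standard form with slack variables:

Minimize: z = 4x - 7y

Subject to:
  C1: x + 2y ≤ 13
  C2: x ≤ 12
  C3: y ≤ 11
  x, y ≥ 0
min z = 4x - 7y

s.t.
  x + 2y + s1 = 13
  x + s2 = 12
  y + s3 = 11
  x, y, s1, s2, s3 ≥ 0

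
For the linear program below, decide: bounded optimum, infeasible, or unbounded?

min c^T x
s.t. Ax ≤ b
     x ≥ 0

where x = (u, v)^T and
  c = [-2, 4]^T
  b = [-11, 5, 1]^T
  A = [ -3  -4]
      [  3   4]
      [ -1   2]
One constraint requires 3u + 4v ≤ 5, while the constraint -3u - 4v ≤ -11 is equivalent to 3u + 4v ≥ 11. Together they would need 11 ≤ 3u + 4v ≤ 5, which is impossible since 11 > 5. No point satisfies all constraints.

Infeasible: no point satisfies all constraints simultaneously.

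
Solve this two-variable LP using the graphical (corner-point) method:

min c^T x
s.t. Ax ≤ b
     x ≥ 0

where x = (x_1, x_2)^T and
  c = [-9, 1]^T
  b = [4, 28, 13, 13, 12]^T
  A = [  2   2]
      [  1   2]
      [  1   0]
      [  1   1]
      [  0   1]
x_1 = 2, x_2 = 0, z = -18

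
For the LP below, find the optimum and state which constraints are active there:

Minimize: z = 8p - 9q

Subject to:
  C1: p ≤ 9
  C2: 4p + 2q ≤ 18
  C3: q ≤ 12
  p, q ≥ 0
Optimal: p = 0, q = 9
Binding: C2, p ≥ 0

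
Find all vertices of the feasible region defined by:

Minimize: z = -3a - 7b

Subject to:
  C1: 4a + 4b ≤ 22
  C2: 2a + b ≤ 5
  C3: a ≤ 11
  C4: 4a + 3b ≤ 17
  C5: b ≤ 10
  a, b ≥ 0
Each vertex is the intersection of two constraint boundaries that also satisfies all remaining constraints:
  a = 0 and b = 0 → (0, 0)
  2a + b = 5 and b = 0 → (2.5, 0)
  2a + b = 5 and a = 0 → (0, 5)

Vertices: (0, 0), (2.5, 0), (0, 5)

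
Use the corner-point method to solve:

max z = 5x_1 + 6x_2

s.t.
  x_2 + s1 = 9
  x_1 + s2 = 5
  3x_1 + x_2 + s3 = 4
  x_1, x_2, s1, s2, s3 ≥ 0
x_1 = 0, x_2 = 4, z = 24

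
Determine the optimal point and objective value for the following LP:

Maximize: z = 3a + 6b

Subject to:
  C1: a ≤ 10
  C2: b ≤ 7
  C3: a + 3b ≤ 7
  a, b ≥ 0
Each vertex is the intersection of two constraint boundaries that also satisfies all remaining constraints:
  a = 0 and b = 0 → (0, 0)
  a + 3b = 7 and b = 0 → (7, 0)
  a + 3b = 7 and a = 0 → (0, 2.333)

Evaluating z = 3a + 6b at each vertex:
  (0, 0): z = 0
  (7, 0): z = 21
  (0, 2.333): z = 14

The maximum is at (7, 0) with z = 21.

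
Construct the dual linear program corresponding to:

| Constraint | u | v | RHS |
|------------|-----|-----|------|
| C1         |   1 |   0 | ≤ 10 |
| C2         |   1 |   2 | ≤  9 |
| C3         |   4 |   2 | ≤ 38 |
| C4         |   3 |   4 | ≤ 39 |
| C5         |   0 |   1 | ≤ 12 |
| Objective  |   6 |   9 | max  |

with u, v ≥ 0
Minimize: z = 10y1 + 9y2 + 38y3 + 39y4 + 12y5

Subject to:
  C1: -y1 - y2 - 4y3 - 3y4 ≤ -6
  C2: -2y2 - 2y3 - 4y4 - y5 ≤ -9
  y1, y2, y3, y4, y5 ≥ 0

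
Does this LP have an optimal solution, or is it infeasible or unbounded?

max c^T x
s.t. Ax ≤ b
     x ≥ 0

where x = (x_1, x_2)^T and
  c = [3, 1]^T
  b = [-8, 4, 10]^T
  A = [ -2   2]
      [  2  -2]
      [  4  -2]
One constraint requires 2x_1 - 2x_2 ≤ 4, while the constraint -2x_1 + 2x_2 ≤ -8 is equivalent to 2x_1 - 2x_2 ≥ 8. Together they would need 8 ≤ 2x_1 - 2x_2 ≤ 4, which is impossible since 8 > 4. No point satisfies all constraints.

The feasible region is empty; the LP is infeasible.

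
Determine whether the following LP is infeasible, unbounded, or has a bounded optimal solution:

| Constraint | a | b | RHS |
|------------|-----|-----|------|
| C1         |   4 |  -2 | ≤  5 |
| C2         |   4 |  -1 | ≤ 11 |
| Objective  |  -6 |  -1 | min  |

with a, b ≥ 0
Feasible point: (0, 0) satisfies every constraint, so the LP is feasible.
Direction d = (0, 1): for each constraint row a, a·d ≤ 0 —
  (4)(0) + (-2)(1) = -2 ≤ 0
  (4)(0) + (-1)(1) = -1 ≤ 0
and d ≥ 0, so (0, 0) + t·d stays feasible for every t ≥ 0. Along this ray z = -6a - b changes by -1 per unit t, so z → −∞.

The LP is unbounded; z can be made arbitrarily small.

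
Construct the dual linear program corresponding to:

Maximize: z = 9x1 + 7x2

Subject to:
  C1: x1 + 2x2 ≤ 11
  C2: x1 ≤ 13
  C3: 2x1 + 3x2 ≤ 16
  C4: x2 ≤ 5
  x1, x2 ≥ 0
Minimize: z = 11y1 + 13y2 + 16y3 + 5y4

Subject to:
  C1: -y1 - y2 - 2y3 ≤ -9
  C2: -2y1 - 3y3 - y4 ≤ -7
  y1, y2, y3, y4 ≥ 0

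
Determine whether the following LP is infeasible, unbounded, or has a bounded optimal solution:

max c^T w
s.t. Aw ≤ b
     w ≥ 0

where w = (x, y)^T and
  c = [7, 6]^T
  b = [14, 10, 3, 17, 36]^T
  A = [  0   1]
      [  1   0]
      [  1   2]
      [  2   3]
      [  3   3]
The point (3, 0) satisfies every constraint, so the LP is feasible; the constraints give x ≤ 10 and y ≤ 14, which with x, y ≥ 0 keep the feasible region inside a bounded box. A feasible, bounded LP attains a finite optimum at a vertex.

Evaluating z = 7x + 6y at each vertex:
  (0, 0): z = 0
  (3, 0): z = 21
  (0, 1.5): z = 9

The LP has an optimal solution: (3, 0) with z = 21.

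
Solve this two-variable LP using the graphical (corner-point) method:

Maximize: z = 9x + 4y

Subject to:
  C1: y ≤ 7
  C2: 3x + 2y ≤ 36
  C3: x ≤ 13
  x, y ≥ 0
x = 12, y = 0, z = 108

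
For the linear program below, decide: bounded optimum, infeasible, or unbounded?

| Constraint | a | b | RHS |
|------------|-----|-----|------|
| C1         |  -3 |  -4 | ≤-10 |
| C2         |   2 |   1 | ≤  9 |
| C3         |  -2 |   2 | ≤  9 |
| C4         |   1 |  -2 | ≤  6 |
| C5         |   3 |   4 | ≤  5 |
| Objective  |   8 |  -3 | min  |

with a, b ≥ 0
C5 requires 3a + 4b ≤ 5, while C1 (-3a - 4b ≤ -10) is equivalent to 3a + 4b ≥ 10. Together they would need 10 ≤ 3a + 4b ≤ 5, which is impossible since 10 > 5. No point satisfies all constraints.

Infeasible: no point satisfies all constraints simultaneously.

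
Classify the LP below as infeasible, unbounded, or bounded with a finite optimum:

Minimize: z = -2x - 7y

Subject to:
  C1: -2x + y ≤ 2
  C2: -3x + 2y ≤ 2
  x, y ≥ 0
Feasible point: (0, 0) satisfies every constraint, so the LP is feasible.
Direction d = (1, 0): for each constraint row a, a·d ≤ 0 —
  (-2)(1) + (1)(0) = -2 ≤ 0
  (-3)(1) + (2)(0) = -3 ≤ 0
and d ≥ 0, so (0, 0) + t·d stays feasible for every t ≥ 0. Along this ray z = -2x - 7y changes by -2 per unit t, so z → −∞.

Unbounded: there is a feasible ray along which z → −∞.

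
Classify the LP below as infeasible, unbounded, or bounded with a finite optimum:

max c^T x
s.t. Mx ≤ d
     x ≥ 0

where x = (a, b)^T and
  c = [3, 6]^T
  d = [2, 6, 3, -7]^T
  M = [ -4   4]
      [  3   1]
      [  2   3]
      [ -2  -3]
One constraint requires 2a + 3b ≤ 3, while the constraint -2a - 3b ≤ -7 is equivalent to 2a + 3b ≥ 7. Together they would need 7 ≤ 2a + 3b ≤ 3, which is impossible since 7 > 3. No point satisfies all constraints.

Infeasible — the constraint set is empty.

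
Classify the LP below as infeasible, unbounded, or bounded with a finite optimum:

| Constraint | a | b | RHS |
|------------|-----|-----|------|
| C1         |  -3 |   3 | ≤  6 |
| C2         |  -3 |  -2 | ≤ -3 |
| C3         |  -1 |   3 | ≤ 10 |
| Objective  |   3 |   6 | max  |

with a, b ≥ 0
Feasible point: (1, 0) satisfies every constraint, so the LP is feasible.
Direction d = (1, 0): for each constraint row a, a·d ≤ 0 —
  (-3)(1) + (3)(0) = -3 ≤ 0
  (-3)(1) + (-2)(0) = -3 ≤ 0
  (-1)(1) + (3)(0) = -1 ≤ 0
and d ≥ 0, so (1, 0) + t·d stays feasible for every t ≥ 0. Along this ray z = 3a + 6b changes by 3 per unit t, so z → +∞.

Unbounded — the objective can increase without bound over the feasible region.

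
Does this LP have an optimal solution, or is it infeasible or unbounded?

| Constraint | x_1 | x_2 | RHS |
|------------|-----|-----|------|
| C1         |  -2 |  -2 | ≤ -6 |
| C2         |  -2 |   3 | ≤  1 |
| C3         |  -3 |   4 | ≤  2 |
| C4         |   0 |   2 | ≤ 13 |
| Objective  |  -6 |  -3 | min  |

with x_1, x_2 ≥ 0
Feasible point: (2, 1) satisfies every constraint, so the LP is feasible.
Direction d = (1, 0): for each constraint row a, a·d ≤ 0 —
  (-2)(1) + (-2)(0) = -2 ≤ 0
  (-2)(1) + (3)(0) = -2 ≤ 0
  (-3)(1) + (4)(0) = -3 ≤ 0
  (0)(1) + (2)(0) = 0 ≤ 0
and d ≥ 0, so (2, 1) + t·d stays feasible for every t ≥ 0. Along this ray z = -6x_1 - 3x_2 changes by -6 per unit t, so z → −∞.

Unbounded: there is a feasible ray along which z → −∞.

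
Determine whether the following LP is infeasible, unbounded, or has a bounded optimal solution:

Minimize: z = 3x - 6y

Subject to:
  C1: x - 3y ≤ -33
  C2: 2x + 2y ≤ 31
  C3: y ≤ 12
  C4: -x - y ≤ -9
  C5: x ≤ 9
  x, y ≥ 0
The point (0, 12) satisfies every constraint, so the LP is feasible; the constraints give x ≤ 9 and y ≤ 12, which with x, y ≥ 0 keep the feasible region inside a bounded box. A feasible, bounded LP attains a finite optimum at a vertex.

Evaluating z = 3x - 6y at each vertex:
  (0, 11): z = -66
  (3, 12): z = -63
  (0, 12): z = -72

The LP has an optimal solution: (0, 12) with z = -72.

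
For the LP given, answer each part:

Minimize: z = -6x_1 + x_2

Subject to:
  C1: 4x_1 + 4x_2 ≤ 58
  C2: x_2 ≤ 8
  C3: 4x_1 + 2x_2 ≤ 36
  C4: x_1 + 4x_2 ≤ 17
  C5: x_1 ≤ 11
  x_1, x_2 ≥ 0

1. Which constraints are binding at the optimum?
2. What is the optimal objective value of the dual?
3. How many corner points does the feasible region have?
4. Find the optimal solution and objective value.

1. C3, x_2 ≥ 0
2. -54 (by strong duality, equal to the primal optimum)
3. 4
4. x_1 = 9, x_2 = 0, z = -54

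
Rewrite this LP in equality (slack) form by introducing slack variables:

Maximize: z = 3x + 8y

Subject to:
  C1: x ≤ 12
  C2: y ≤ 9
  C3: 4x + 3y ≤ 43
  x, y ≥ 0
max z = 3x + 8y

s.t.
  x + s1 = 12
  y + s2 = 9
  4x + 3y + s3 = 43
  x, y, s1, s2, s3 ≥ 0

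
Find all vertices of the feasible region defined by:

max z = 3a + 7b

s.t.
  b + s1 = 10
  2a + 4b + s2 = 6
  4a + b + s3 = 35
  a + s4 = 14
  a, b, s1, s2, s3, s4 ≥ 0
Each vertex is the intersection of two constraint boundaries that also satisfies all remaining constraints:
  a = 0 and b = 0 → (0, 0)
  2a + 4b = 6 and b = 0 → (3, 0)
  2a + 4b = 6 and a = 0 → (0, 1.5)

Vertices: (0, 0), (3, 0), (0, 1.5)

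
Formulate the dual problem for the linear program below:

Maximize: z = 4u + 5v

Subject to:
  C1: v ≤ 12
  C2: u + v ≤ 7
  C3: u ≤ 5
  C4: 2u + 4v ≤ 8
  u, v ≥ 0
Minimize: z = 12y1 + 7y2 + 5y3 + 8y4

Subject to:
  C1: -y2 - y3 - 2y4 ≤ -4
  C2: -y1 - y2 - 4y4 ≤ -5
  y1, y2, y3, y4 ≥ 0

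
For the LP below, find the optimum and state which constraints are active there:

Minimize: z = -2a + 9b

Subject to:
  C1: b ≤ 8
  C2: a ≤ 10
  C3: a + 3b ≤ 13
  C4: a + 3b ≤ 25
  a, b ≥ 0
Optimal: a = 10, b = 0
Slack at optimum:
  C1: slack = 8
  C2: slack = 0 (binding)
  C3: slack = 3
  C4: slack = 15
  a ≥ 0: a = 10
  b ≥ 0: b = 0 (binding)
Binding constraints: C2, b ≥ 0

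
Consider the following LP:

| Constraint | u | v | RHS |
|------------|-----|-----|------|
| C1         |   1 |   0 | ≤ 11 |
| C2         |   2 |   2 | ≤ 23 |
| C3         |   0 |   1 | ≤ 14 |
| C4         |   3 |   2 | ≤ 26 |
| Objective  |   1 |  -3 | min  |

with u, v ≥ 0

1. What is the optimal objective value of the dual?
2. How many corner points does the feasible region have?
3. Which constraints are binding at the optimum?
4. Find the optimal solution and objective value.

1. -34.5 (by strong duality, equal to the primal optimum)
2. 4
3. C2, u ≥ 0
4. u = 0, v = 11.5, z = -34.5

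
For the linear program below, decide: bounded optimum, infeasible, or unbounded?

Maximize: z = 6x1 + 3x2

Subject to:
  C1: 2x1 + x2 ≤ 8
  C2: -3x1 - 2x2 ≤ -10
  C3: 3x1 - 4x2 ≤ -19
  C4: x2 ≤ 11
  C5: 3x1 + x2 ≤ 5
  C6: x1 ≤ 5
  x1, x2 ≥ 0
The point (0, 5) satisfies every constraint, so the LP is feasible; the constraints give x1 ≤ 5 and x2 ≤ 11, which with x1, x2 ≥ 0 keep the feasible region inside a bounded box. A feasible, bounded LP attains a finite optimum at a vertex.

Evaluating z = 6x1 + 3x2 at each vertex:
  (0, 5): z = 15

The LP has an optimal solution: (0, 5) with z = 15.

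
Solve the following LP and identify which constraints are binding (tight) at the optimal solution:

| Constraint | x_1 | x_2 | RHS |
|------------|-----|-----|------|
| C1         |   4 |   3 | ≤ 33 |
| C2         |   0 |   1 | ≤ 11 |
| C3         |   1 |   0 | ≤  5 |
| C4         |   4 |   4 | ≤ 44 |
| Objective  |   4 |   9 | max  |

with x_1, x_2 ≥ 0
Optimal: x_1 = 0, x_2 = 11
Binding: C1, C2, C4, x_1 ≥ 0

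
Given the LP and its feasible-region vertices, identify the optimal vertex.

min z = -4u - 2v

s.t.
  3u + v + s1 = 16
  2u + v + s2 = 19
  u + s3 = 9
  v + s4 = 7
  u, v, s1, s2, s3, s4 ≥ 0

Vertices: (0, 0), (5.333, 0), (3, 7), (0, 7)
Evaluating z = -4u - 2v at each vertex:
  (0, 0): z = 0
  (5.333, 0): z = -21.33
  (3, 7): z = -26
  (0, 7): z = -14

The smallest value is z = -26, attained at (3, 7).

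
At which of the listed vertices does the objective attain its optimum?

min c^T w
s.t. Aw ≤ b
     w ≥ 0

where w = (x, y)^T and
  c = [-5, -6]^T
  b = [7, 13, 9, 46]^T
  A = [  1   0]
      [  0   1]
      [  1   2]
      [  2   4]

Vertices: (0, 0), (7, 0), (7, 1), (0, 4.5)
(7, 1) with z = -41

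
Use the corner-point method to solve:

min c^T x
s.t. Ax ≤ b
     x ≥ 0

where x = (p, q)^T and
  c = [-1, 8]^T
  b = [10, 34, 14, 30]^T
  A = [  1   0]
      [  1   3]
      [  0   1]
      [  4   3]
Each vertex is the intersection of two constraint boundaries that also satisfies all remaining constraints:
  p = 0 and q = 0 → (0, 0)
  4p + 3q = 30 and q = 0 → (7.5, 0)
  4p + 3q = 30 and p = 0 → (0, 10)

Evaluating z = -p + 8q at each vertex:
  (0, 0): z = 0
  (7.5, 0): z = -7.5
  (0, 10): z = 80

The minimum is at (7.5, 0) with z = -7.5.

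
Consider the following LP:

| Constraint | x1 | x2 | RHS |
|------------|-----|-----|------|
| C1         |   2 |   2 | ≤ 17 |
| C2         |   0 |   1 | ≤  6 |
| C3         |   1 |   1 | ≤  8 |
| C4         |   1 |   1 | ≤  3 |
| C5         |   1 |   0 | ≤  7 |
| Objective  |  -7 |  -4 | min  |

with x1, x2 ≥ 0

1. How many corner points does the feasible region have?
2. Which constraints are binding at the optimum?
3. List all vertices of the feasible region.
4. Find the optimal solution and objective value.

1. 3
2. C4, x2 ≥ 0
3. (0, 0), (3, 0), (0, 3)
4. x1 = 3, x2 = 0, z = -21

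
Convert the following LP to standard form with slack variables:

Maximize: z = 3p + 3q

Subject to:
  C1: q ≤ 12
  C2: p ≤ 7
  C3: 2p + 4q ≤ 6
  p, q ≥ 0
max z = 3p + 3q

s.t.
  q + s1 = 12
  p + s2 = 7
  2p + 4q + s3 = 6
  p, q, s1, s2, s3 ≥ 0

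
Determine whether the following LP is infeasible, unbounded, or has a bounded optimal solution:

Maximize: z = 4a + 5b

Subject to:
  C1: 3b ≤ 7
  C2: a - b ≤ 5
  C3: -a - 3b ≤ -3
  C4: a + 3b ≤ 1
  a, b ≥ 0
C4 requires a + 3b ≤ 1, while C3 (-a - 3b ≤ -3) is equivalent to a + 3b ≥ 3. Together they would need 3 ≤ a + 3b ≤ 1, which is impossible since 3 > 1. No point satisfies all constraints.

The feasible region is empty; the LP is infeasible.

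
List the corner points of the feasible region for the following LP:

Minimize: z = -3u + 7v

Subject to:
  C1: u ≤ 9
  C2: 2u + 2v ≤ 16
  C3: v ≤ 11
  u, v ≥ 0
Each vertex is the intersection of two constraint boundaries that also satisfies all remaining constraints:
  u = 0 and v = 0 → (0, 0)
  2u + 2v = 16 and v = 0 → (8, 0)
  2u + 2v = 16 and u = 0 → (0, 8)

Vertices: (0, 0), (8, 0), (0, 8)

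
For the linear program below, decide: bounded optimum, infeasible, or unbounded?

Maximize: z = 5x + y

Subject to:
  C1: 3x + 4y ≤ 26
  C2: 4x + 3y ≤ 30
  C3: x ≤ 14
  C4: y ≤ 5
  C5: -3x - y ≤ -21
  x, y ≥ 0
The point (7.5, 0) satisfies every constraint, so the LP is feasible; the constraints give x ≤ 14 and y ≤ 5, which with x, y ≥ 0 keep the feasible region inside a bounded box. A feasible, bounded LP attains a finite optimum at a vertex.

Feasible with finite optimum z* = 37.5 at (7.5, 0).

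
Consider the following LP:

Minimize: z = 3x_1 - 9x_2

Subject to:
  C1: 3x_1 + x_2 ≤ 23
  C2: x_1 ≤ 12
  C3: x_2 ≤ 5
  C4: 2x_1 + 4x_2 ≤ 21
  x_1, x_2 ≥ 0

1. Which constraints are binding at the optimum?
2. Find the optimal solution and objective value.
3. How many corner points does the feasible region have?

1. C3, x_1 ≥ 0
2. x_1 = 0, x_2 = 5, z = -45
3. 5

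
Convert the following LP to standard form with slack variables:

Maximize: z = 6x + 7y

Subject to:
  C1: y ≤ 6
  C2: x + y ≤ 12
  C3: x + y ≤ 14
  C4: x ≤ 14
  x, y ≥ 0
max z = 6x + 7y

s.t.
  y + s1 = 6
  x + y + s2 = 12
  x + y + s3 = 14
  x + s4 = 14
  x, y, s1, s2, s3, s4 ≥ 0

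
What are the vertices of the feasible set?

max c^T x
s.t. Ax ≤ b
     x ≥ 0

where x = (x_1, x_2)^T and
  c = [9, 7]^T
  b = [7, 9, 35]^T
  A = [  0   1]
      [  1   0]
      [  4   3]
Each vertex is the intersection of two constraint boundaries that also satisfies all remaining constraints:
  x_1 = 0 and x_2 = 0 → (0, 0)
  4x_1 + 3x_2 = 35 and x_2 = 0 → (8.75, 0)
  x_2 = 7 and 4x_1 + 3x_2 = 35 → (3.5, 7)
  x_2 = 7 and x_1 = 0 → (0, 7)

Vertices: (0, 0), (8.75, 0), (3.5, 7), (0, 7)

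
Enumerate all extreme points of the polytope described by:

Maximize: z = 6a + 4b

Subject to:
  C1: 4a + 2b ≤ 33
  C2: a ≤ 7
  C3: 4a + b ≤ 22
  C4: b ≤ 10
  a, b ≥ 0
Each vertex is the intersection of two constraint boundaries that also satisfies all remaining constraints:
  a = 0 and b = 0 → (0, 0)
  4a + b = 22 and b = 0 → (5.5, 0)
  4a + b = 22 and b = 10 → (3, 10)
  b = 10 and a = 0 → (0, 10)

Vertices: (0, 0), (5.5, 0), (3, 10), (0, 10)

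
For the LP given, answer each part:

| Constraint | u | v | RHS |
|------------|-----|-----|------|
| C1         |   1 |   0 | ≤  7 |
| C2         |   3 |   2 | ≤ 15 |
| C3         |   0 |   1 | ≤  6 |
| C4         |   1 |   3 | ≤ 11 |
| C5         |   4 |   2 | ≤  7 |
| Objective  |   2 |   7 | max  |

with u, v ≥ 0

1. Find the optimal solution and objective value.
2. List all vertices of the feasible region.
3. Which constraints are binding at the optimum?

1. u = 0, v = 3.5, z = 24.5
2. (0, 0), (1.75, 0), (0, 3.5)
3. C5, u ≥ 0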